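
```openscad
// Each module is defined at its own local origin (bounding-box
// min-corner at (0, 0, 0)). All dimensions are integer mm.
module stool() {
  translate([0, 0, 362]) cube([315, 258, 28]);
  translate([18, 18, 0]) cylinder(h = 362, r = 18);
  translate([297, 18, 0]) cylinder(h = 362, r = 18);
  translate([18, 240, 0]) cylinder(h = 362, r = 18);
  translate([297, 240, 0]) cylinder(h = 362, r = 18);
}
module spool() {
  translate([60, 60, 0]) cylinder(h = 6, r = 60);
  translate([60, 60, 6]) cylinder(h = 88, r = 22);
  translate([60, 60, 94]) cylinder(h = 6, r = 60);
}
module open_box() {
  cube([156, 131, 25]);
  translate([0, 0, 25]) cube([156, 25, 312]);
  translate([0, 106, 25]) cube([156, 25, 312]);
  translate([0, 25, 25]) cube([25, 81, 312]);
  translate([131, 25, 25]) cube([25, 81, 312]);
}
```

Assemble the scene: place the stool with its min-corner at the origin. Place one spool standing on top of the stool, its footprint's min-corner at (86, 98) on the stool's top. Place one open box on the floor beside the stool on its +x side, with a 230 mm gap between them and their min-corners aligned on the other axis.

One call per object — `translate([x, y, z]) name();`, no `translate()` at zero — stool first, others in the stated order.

stool();
translate([86, 98, 390]) spool();
translate([545, 0, 0]) open_box();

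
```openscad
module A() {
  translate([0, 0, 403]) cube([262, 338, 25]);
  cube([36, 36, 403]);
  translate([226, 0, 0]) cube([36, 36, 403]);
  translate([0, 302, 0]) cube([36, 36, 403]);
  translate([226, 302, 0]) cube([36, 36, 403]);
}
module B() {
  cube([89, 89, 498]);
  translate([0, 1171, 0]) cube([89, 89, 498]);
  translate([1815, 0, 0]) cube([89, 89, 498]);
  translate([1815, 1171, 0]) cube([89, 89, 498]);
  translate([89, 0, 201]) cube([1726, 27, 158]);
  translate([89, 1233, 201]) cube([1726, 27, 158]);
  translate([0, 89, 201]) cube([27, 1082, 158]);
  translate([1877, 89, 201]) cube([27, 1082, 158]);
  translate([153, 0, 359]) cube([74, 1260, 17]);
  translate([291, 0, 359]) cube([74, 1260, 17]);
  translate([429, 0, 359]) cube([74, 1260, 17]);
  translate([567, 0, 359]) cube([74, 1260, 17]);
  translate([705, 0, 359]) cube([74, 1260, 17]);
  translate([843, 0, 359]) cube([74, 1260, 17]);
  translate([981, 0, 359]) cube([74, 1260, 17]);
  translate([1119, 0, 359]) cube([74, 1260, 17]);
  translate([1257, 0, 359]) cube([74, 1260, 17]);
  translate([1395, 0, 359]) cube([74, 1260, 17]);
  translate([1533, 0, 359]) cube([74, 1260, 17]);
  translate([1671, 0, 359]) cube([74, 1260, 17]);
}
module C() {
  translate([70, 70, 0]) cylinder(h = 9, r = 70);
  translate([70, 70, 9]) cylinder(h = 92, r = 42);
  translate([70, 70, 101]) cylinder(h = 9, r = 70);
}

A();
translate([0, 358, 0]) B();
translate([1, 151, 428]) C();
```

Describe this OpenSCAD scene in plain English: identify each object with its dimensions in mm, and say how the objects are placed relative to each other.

A is a four-legged stool. The seat is a 262×338×25 mm slab whose top surface is at z = 428 mm; four square legs, each 36×36 mm in cross-section, run from the floor (z = 0) to the underside of the seat, each flush with a corner of the seat.

B is a bed frame 1904 mm long (x) by 1260 mm wide (y). Four 89×89 mm corner posts, 498 mm tall, at the corners of the footprint. Four rails of 27 mm thickness and 158 mm height run between adjacent posts with their undersides at z = 201 mm, their outer faces flush with the outside of the frame (the two x-running rails run between the posts' inner faces; the two y-running rails run between the posts' inner faces). 12 slats, each 74 mm wide (x) and 17 mm thick, lie across the top of the two x-running rails, running the full 1260 mm width of the frame in y; the slats are evenly spaced along x between the inner faces of the end posts with equal gaps (rounded down to the nearest mm) at the −x end and between each pair — any rounding remainder accumulates at the +x end.

C is a spool: two coaxial disc flanges of radius 70 mm and thickness 9 mm, joined by a core cylinder of radius 42 mm and height 92 mm. The lower flange rests on z = 0 and the three cylinders share a vertical axis.

The bed frame is on the floor beside the stool on its +y side. The spool is on top of the stool.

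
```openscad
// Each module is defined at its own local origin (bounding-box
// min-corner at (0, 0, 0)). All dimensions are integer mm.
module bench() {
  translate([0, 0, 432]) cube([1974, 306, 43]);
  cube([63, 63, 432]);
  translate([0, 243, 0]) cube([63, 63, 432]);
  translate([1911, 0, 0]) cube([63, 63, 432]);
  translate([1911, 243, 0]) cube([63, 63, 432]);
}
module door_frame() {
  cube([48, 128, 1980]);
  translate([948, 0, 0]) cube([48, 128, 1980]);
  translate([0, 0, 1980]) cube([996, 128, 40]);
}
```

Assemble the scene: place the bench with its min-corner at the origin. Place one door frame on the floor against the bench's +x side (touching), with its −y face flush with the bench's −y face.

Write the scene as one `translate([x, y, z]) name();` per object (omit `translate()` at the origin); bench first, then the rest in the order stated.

bench();
translate([1974, 0, 0]) door_frame();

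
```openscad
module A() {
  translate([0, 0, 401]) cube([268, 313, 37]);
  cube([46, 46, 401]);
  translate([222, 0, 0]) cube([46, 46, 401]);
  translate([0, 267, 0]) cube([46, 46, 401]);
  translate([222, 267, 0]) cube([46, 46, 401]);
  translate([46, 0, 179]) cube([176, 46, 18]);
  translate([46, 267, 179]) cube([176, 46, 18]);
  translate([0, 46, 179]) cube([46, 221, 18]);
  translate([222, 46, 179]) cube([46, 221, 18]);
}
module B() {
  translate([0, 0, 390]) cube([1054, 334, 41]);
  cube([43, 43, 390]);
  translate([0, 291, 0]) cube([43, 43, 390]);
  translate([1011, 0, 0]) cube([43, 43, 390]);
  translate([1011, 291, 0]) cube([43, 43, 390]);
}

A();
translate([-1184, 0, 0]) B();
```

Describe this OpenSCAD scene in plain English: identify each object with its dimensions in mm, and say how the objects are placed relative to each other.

A is a simple wooden stool: a rectangular seat 268 mm (x) by 313 mm (y), 37 mm thick, top face at z = 438 mm, on four square legs, each 46×46 mm in cross-section. The legs rest on z = 0, each flush with a corner of the seat. Four stretchers, 46 mm wide and 18 mm tall, connect adjacent legs with their undersides at z = 179 mm, each running between the inner faces of the legs it joins and aligned with the legs' outer faces on the other axis.

B is a long wooden bench with a 1054 mm (x) × 334 mm (y) seat, 41 mm thick, its top surface 431 mm above the floor. Four 43 mm square legs at the seat corners, flush with the edges, run from z = 0 to the seat underside.

The bench is on the floor beside the stool on its −x side.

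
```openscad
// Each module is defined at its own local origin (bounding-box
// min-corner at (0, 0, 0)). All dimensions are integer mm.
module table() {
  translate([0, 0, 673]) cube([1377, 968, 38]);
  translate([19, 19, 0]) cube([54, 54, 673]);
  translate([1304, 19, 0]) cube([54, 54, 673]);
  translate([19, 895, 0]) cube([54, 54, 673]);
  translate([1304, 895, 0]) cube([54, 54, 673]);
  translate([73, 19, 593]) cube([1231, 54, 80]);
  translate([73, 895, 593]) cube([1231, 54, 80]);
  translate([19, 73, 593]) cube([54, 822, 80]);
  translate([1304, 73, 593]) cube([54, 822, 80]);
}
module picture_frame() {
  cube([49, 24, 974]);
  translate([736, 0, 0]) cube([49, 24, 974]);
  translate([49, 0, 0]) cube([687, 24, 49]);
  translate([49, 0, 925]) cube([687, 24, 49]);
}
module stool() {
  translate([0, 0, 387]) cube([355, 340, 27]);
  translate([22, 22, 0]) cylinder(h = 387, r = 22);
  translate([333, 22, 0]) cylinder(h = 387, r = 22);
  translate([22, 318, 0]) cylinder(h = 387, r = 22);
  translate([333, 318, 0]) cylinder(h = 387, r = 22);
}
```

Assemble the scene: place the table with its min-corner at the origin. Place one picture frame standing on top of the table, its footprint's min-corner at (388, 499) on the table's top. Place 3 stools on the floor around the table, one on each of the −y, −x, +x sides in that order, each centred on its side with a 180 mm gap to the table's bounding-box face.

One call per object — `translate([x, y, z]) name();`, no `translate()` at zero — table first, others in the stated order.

table();
translate([388, 499, 711]) picture_frame();
translate([511, -520, 0]) stool();
translate([-535, 314, 0]) stool();
translate([1557, 314, 0]) stool();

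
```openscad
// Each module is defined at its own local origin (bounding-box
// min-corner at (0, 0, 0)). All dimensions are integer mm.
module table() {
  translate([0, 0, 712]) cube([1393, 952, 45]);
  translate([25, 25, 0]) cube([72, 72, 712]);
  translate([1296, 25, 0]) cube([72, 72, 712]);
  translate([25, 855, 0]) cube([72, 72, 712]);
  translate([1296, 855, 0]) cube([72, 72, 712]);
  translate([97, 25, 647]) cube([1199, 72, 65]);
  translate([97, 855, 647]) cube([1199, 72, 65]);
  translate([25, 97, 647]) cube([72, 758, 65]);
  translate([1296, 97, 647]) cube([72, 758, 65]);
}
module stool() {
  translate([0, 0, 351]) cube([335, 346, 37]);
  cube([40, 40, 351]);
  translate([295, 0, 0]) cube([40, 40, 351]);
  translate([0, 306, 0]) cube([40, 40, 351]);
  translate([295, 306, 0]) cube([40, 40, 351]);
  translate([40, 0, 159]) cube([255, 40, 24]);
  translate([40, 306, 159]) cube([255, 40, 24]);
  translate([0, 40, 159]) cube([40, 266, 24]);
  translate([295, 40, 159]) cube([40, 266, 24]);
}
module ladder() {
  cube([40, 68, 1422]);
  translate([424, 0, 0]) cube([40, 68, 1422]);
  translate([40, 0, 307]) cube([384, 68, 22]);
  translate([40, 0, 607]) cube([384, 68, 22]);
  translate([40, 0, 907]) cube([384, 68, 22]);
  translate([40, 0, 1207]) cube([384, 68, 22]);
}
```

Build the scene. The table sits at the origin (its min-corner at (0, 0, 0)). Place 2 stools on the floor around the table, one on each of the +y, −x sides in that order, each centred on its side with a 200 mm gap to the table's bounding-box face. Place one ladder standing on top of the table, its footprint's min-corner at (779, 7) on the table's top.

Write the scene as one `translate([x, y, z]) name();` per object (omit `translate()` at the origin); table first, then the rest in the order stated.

table();
translate([529, 1152, 0]) stool();
translate([-535, 303, 0]) stool();
translate([779, 7, 757]) ladder();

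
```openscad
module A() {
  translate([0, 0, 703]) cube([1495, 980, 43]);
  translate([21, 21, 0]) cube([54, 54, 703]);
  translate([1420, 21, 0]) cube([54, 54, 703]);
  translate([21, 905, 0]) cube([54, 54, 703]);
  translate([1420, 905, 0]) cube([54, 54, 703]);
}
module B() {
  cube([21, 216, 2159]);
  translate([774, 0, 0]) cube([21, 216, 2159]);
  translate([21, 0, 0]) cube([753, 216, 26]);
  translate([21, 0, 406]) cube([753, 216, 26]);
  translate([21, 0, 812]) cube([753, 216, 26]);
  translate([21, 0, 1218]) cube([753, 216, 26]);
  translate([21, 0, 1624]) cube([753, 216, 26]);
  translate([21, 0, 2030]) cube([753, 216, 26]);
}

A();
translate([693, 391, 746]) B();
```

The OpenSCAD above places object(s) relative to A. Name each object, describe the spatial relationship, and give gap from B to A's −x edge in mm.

A is a table. B is a bookshelf. The bookshelf is on top of the table. The gap from the bookshelf to the table's −x edge is 693 mm.

The bookshelf's min-x is at 693; the table's min-x is 0; gap = 693 mm.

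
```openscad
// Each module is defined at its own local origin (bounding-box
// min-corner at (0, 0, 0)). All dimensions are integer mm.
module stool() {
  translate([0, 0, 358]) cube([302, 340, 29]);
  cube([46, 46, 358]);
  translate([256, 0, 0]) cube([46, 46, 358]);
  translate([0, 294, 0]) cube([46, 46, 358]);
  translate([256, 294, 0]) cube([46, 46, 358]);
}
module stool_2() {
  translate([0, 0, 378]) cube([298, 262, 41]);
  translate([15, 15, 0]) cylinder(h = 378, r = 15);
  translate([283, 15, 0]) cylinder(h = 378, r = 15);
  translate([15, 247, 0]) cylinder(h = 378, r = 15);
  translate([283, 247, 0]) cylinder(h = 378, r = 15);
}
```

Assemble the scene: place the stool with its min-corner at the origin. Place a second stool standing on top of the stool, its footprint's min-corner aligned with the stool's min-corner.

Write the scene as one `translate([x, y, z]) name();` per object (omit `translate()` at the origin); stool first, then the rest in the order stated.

stool();
translate([0, 0, 387]) stool_2();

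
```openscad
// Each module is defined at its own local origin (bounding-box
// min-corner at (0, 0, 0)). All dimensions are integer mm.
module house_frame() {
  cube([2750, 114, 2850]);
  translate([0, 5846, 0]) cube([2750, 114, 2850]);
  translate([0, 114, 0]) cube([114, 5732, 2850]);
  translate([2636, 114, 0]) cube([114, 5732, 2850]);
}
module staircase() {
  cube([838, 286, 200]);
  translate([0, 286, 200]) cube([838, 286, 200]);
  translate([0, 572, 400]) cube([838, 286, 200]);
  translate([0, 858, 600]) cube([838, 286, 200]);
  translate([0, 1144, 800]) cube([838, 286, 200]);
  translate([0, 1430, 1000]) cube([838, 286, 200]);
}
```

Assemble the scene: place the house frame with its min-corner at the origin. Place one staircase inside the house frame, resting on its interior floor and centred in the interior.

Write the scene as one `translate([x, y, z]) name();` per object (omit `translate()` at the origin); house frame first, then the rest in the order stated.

house_frame();
translate([956, 2122, 0]) staircase();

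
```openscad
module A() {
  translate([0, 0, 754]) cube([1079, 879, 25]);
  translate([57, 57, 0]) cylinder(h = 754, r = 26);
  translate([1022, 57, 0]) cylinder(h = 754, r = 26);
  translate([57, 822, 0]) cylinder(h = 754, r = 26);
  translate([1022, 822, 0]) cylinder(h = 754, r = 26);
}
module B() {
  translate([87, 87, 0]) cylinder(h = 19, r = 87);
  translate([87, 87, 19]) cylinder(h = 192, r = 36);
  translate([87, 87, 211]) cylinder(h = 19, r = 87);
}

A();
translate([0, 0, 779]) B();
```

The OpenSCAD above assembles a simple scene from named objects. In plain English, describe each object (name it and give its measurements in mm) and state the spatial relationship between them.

A is a table with a 1079×879 mm rectangular top, 25 mm thick, top surface at z = 779 mm, supported by four round legs of 52 mm diameter, each leg's bounding box inset 31 mm from the nearest pair of top edges, running from the floor.

B is a spool: two coaxial disc flanges of radius 87 mm and thickness 19 mm, joined by a core cylinder of radius 36 mm and height 192 mm. The lower flange rests on z = 0 and the three cylinders share a vertical axis.

The spool is on top of the table.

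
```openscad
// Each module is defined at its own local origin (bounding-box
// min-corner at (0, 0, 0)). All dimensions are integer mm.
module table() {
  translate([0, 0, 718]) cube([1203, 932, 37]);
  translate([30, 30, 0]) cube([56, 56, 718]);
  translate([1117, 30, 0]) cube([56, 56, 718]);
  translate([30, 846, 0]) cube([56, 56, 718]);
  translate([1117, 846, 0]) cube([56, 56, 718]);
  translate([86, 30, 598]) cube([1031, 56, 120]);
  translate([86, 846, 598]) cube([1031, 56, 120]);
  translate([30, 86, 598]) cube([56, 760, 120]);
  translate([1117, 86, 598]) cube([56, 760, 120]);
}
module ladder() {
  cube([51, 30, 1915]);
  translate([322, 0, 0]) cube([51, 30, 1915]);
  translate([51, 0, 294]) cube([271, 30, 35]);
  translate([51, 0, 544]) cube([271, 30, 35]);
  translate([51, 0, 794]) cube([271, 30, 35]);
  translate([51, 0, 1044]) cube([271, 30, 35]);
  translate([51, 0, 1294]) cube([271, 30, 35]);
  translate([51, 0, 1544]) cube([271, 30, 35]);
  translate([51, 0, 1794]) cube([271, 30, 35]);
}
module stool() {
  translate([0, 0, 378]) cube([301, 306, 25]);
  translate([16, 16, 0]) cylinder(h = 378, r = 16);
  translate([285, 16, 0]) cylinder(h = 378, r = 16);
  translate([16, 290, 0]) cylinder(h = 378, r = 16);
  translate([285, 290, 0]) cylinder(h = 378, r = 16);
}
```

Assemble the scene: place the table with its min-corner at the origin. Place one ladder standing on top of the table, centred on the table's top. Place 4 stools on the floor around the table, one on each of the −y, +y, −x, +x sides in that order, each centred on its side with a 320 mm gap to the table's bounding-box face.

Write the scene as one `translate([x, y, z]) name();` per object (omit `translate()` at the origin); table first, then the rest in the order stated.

table();
translate([415, 451, 755]) ladder();
translate([451, -626, 0]) stool();
translate([451, 1252, 0]) stool();
translate([-621, 313, 0]) stool();
translate([1523, 313, 0]) stool();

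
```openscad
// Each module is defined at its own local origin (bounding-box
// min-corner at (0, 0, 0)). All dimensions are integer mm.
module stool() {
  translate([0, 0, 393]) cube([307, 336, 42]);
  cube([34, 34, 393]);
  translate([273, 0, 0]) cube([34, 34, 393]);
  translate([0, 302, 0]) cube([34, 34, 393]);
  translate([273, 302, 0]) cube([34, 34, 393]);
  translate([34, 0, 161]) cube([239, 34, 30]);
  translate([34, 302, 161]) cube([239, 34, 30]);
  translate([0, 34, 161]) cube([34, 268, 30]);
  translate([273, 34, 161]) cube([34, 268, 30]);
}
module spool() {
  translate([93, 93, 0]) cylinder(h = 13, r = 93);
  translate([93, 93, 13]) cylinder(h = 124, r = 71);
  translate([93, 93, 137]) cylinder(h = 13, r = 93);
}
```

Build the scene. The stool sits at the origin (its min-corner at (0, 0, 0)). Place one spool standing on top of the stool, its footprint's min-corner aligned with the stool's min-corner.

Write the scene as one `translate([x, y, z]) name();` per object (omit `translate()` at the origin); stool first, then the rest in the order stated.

stool();
translate([0, 0, 435]) spool();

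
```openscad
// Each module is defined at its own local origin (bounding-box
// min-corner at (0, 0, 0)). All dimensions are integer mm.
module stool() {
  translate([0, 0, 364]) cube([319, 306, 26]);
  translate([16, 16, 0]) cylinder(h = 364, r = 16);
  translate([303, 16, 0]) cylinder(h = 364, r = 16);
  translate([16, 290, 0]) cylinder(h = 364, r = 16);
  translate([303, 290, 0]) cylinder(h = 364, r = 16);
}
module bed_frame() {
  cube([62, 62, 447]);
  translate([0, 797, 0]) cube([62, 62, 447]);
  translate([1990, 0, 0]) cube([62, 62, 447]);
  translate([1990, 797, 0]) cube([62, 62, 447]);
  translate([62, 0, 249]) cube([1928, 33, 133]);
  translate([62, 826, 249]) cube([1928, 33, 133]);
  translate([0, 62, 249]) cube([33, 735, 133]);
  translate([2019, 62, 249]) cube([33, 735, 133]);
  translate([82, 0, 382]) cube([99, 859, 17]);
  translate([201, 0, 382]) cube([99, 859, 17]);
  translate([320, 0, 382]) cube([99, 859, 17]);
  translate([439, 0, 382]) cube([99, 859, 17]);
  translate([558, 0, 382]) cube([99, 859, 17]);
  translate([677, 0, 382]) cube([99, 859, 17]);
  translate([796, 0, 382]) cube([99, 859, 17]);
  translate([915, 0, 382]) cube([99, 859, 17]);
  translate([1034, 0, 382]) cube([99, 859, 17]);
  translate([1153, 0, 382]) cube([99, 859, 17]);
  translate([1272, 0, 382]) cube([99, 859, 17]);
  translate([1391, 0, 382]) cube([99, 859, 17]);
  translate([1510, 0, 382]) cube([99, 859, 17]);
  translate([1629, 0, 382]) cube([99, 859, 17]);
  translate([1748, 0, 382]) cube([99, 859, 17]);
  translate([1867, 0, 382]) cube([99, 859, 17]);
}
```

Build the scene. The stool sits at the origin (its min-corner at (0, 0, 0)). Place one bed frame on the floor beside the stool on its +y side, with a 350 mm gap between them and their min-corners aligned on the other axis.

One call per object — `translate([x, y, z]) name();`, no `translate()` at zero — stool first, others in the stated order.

stool();
translate([0, 656, 0]) bed_frame();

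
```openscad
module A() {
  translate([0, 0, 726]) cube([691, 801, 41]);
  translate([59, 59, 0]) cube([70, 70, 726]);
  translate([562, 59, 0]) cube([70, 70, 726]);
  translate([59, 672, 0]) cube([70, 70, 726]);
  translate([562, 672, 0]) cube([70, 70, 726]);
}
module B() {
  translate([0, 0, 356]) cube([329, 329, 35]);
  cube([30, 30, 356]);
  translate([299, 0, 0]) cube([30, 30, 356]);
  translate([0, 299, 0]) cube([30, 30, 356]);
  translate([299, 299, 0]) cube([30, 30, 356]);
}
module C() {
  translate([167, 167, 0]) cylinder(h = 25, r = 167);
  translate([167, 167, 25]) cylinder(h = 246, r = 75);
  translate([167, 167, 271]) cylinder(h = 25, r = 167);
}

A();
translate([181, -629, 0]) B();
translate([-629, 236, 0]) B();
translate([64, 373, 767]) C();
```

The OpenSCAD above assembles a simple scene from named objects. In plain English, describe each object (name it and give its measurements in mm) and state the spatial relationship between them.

A is a rectangular dining table. The top is 691×801×41 mm with its upper surface at z = 767 mm. It stands on four 70×70 mm square legs, each inset 59 mm from the nearest pair of top edges, running from the floor to the underside of the top.

B is a four-legged stool. The seat is a 329×329×35 mm slab whose top surface is at z = 391 mm; four square legs, each 30×30 mm in cross-section, run from the floor (z = 0) to the underside of the seat, each flush with a corner of the seat.

C is a spool: two coaxial disc flanges of radius 167 mm and thickness 25 mm, joined by a core cylinder of radius 75 mm and height 246 mm. The lower flange rests on z = 0 and the three cylinders share a vertical axis.

Two stools sit around the table at the −y, −x sides. The spool is on top of the table.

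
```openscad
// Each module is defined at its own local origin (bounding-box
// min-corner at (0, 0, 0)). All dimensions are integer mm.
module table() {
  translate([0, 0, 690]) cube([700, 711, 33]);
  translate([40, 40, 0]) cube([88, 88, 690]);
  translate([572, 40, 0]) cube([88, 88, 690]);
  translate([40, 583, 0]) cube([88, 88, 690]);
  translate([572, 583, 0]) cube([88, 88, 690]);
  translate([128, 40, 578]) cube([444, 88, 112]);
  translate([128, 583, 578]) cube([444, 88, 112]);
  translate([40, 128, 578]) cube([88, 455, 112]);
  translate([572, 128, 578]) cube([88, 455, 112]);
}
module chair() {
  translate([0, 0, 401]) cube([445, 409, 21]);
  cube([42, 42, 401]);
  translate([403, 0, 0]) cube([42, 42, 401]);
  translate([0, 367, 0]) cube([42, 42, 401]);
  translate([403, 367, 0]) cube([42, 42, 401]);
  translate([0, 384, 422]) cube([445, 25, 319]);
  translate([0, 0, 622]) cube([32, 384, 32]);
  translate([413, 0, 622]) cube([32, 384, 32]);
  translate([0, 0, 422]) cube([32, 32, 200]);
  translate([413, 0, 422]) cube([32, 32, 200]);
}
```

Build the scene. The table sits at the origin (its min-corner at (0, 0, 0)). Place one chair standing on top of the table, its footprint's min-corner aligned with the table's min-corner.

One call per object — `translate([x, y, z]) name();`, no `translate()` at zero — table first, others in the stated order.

table();
translate([0, 0, 723]) chair();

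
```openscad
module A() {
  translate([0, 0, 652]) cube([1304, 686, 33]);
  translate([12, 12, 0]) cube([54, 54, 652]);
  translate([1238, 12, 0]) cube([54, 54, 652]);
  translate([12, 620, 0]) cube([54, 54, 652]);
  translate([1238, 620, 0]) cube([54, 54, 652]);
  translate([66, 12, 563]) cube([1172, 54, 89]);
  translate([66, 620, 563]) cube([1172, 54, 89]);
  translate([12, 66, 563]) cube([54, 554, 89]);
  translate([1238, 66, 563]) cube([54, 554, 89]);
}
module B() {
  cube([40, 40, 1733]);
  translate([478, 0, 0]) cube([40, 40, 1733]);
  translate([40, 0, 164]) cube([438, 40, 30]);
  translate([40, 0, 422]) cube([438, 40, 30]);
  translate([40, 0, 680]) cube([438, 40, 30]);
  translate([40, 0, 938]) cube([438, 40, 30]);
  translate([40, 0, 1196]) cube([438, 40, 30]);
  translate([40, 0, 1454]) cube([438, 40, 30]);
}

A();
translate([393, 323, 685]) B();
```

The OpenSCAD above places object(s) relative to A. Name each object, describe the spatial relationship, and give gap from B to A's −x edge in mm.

The ladder's min-x is at 393; the table's min-x is 0; gap = 393 mm.

A is a table. B is a ladder. The ladder is on top of the table, centred. The gap from the ladder to the table's −x edge is 393 mm.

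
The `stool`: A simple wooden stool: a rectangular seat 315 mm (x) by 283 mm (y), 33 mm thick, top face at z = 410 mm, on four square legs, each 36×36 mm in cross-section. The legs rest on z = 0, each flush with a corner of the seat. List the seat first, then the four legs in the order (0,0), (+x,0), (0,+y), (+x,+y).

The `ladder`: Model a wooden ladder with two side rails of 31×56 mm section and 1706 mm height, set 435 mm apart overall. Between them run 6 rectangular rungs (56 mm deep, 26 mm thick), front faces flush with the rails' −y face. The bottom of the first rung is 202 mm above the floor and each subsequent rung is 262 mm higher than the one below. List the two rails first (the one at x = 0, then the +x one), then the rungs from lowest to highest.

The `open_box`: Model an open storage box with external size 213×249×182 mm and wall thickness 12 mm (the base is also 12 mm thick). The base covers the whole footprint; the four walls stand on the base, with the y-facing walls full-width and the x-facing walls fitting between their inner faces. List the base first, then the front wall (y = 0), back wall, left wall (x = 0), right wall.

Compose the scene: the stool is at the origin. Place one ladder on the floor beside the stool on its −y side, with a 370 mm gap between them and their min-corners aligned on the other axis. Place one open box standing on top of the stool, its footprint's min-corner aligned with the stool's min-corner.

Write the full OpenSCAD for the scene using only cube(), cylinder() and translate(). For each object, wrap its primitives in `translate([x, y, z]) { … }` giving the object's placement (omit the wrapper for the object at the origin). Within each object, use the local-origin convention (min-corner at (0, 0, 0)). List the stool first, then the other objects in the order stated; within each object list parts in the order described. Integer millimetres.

translate([0, 0, 377]) cube([315, 283, 33]);
cube([36, 36, 377]);
translate([279, 0, 0]) cube([36, 36, 377]);
translate([0, 247, 0]) cube([36, 36, 377]);
translate([279, 247, 0]) cube([36, 36, 377]);
translate([0, -426, 0]) {
  cube([31, 56, 1706]);
  translate([404, 0, 0]) cube([31, 56, 1706]);
  translate([31, 0, 202]) cube([373, 56, 26]);
  translate([31, 0, 464]) cube([373, 56, 26]);
  translate([31, 0, 726]) cube([373, 56, 26]);
  translate([31, 0, 988]) cube([373, 56, 26]);
  translate([31, 0, 1250]) cube([373, 56, 26]);
  translate([31, 0, 1512]) cube([373, 56, 26]);
}
translate([0, 0, 410]) {
  cube([213, 249, 12]);
  translate([0, 0, 12]) cube([213, 12, 170]);
  translate([0, 237, 12]) cube([213, 12, 170]);
  translate([0, 12, 12]) cube([12, 225, 170]);
  translate([201, 12, 12]) cube([12, 225, 170]);
}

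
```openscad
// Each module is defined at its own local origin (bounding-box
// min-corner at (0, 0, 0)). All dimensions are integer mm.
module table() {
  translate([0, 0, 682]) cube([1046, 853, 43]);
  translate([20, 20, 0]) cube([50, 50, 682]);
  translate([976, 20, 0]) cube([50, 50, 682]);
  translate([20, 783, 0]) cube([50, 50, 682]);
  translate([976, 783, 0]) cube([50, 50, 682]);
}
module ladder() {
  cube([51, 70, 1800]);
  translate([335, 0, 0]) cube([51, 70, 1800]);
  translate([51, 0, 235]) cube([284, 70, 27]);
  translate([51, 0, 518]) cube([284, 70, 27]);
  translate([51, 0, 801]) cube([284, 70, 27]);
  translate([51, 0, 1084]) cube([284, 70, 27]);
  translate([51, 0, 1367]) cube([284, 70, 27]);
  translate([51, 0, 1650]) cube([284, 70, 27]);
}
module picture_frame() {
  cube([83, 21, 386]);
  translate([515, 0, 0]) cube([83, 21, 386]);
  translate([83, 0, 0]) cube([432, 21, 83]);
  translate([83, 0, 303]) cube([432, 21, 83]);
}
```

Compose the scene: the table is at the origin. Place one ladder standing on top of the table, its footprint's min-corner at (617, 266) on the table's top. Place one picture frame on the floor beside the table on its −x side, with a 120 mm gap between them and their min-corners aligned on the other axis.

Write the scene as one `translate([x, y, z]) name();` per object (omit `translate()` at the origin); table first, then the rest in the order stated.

table();
translate([617, 266, 725]) ladder();
translate([-718, 0, 0]) picture_frame();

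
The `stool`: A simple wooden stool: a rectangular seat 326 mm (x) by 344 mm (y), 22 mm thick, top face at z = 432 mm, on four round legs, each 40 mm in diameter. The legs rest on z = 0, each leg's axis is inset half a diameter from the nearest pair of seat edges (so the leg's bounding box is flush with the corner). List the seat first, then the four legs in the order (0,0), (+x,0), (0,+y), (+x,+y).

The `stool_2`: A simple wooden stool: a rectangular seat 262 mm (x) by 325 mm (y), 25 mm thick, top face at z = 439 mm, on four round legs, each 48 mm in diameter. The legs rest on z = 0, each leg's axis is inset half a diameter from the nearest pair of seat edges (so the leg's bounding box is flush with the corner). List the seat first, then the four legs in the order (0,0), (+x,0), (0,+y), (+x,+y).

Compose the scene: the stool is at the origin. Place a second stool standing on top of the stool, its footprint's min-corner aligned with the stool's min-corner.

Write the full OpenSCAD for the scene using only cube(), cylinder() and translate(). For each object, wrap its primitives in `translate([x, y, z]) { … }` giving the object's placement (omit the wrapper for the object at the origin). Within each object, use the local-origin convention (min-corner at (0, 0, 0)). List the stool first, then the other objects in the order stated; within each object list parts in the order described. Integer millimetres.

translate([0, 0, 410]) cube([326, 344, 22]);
translate([20, 20, 0]) cylinder(h = 410, r = 20);
translate([306, 20, 0]) cylinder(h = 410, r = 20);
translate([20, 324, 0]) cylinder(h = 410, r = 20);
translate([306, 324, 0]) cylinder(h = 410, r = 20);
translate([0, 0, 432]) {
  translate([0, 0, 414]) cube([262, 325, 25]);
  translate([24, 24, 0]) cylinder(h = 414, r = 24);
  translate([238, 24, 0]) cylinder(h = 414, r = 24);
  translate([24, 301, 0]) cylinder(h = 414, r = 24);
  translate([238, 301, 0]) cylinder(h = 414, r = 24);
}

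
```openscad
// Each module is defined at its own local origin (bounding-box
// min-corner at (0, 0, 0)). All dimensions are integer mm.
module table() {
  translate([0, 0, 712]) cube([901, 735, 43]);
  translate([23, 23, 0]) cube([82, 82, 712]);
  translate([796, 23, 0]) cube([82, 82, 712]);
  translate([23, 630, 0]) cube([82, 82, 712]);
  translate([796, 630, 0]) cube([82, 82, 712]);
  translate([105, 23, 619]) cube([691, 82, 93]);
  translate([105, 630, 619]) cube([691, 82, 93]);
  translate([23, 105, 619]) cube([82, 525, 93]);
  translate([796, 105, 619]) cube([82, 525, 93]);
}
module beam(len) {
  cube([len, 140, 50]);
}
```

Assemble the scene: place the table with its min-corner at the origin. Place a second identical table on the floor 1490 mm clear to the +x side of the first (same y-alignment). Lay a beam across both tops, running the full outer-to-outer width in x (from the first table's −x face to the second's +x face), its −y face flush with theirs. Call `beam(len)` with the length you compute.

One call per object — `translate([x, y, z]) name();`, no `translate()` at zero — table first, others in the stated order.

table();
translate([2391, 0, 0]) table();
translate([0, 0, 755]) beam(3292);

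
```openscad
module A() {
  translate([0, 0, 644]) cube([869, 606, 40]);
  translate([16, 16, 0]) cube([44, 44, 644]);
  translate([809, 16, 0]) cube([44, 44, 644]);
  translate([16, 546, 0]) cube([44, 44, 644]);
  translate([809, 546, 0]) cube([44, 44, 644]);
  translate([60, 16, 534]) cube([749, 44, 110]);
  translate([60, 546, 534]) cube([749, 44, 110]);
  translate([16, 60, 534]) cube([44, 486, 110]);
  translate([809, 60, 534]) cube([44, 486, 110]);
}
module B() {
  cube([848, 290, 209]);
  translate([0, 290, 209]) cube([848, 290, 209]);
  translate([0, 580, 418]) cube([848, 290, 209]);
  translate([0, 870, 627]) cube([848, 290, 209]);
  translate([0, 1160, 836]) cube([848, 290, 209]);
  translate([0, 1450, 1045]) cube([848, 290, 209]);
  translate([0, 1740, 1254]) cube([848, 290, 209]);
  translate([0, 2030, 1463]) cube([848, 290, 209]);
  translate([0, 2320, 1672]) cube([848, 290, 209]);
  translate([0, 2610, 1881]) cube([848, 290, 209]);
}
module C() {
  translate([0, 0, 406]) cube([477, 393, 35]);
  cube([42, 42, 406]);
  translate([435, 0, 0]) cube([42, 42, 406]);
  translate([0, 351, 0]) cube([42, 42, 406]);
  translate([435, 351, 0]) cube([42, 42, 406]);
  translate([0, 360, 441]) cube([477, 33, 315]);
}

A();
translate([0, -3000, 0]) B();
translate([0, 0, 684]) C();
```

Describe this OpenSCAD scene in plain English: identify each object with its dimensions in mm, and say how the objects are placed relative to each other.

A is a table with a 869×606 mm rectangular top, 40 mm thick, top surface at z = 684 mm, supported by four 44×44 mm square legs, each inset 16 mm from the nearest pair of top edges, running from the floor. Four apron rails, 44 mm thick and 110 mm tall, run between adjacent legs with their top edges flush with the underside of the top and their outer faces flush with the legs' outer faces.

B is a straight staircase of 10 solid steps. Each step is 848 mm wide (x), 290 mm deep (y, the going) and 209 mm tall (the rise). The first step rests on the floor; each subsequent step sits one going further in +y and one rise higher in +z, directly behind and above the previous step with no overlap.

C is a chair. The seat is a 477×393×35 mm slab with its top at z = 441 mm, on four 42×42 mm corner legs (flush with the seat edges, standing on z = 0). A flat backrest 33 mm thick, 315 mm tall, spans the full seat width and rises from the seat top along its +y edge, rear face flush with the rear of the seat.

The staircase is on the floor beside the table on its −y side. The chair is on top of the table.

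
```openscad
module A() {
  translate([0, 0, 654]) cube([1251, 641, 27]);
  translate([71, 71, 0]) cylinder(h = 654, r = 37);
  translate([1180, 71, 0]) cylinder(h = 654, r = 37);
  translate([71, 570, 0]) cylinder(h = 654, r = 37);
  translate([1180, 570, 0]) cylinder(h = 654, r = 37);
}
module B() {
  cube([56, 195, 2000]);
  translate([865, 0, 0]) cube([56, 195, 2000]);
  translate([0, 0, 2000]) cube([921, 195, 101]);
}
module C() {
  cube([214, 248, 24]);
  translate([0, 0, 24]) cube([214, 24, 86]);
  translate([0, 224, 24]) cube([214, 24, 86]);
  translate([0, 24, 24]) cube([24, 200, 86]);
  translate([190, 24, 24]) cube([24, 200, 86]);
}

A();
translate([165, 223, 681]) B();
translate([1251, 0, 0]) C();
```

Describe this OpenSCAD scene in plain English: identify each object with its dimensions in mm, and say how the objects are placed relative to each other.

A is a table: top 1251 mm (x) × 641 mm (y), 27 mm thick, upper face at z = 681 mm, on four round legs of 74 mm diameter, each leg's bounding box inset 34 mm from the nearest pair of top edges, running from z = 0 to the bottom of the top.

B is a door frame. The clear opening is 809 mm wide and 2000 mm high. Two 56 mm wide jambs, 195 mm deep, stand either side of the opening from the floor to the top of the opening. A 101 mm thick head sits across the top of both jambs, spanning the full outside width of the frame.

C is an open-topped rectangular box: outside dimensions 214×248×110 mm, with a uniform wall and base thickness of 24 mm. The base is a full 214×248 slab on the floor; four walls sit on top of the base. The front and back walls (the −y and +y sides) span the full width; the two side walls fit between them.

The door frame is on top of the table, centred. The open box is against the table's +x side, with their −y faces flush.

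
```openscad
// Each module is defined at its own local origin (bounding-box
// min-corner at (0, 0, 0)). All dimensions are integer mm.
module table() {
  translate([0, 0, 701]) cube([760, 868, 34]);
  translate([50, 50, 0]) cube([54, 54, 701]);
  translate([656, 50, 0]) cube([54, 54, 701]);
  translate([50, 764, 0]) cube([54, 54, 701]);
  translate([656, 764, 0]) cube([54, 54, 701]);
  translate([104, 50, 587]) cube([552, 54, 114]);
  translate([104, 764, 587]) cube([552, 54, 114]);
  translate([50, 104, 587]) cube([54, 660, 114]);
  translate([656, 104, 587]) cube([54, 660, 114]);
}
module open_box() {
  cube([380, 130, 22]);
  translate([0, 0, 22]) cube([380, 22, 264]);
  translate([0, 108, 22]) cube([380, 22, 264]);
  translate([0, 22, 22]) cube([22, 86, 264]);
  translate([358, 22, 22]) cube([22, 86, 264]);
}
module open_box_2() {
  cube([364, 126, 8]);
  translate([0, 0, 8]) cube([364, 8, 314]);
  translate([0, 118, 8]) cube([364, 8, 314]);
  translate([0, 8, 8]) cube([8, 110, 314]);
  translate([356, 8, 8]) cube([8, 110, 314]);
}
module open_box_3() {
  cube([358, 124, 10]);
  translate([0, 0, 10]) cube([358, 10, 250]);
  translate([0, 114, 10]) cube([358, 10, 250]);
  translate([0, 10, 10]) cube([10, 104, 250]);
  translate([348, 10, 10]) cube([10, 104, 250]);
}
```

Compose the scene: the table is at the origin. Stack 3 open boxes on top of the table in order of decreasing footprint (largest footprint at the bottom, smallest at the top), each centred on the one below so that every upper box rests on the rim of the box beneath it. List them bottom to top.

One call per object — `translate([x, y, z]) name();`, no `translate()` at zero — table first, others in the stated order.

table();
translate([190, 369, 735]) open_box();
translate([198, 371, 1021]) open_box_2();
translate([201, 372, 1343]) open_box_3();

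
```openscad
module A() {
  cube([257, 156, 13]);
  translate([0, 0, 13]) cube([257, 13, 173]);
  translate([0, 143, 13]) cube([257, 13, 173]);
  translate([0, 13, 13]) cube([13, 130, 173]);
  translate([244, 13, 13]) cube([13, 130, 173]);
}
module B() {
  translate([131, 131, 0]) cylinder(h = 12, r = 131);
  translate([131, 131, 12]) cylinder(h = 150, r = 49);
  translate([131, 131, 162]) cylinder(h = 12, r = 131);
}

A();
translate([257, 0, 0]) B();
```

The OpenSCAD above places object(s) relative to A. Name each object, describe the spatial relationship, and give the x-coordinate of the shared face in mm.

The open box's +x face and the spool's −x face are both at x = 257 mm.

A is an open box. B is a spool. The spool is against the open box's +x side, with their −y faces flush. The x-coordinate of the shared face is 257 mm.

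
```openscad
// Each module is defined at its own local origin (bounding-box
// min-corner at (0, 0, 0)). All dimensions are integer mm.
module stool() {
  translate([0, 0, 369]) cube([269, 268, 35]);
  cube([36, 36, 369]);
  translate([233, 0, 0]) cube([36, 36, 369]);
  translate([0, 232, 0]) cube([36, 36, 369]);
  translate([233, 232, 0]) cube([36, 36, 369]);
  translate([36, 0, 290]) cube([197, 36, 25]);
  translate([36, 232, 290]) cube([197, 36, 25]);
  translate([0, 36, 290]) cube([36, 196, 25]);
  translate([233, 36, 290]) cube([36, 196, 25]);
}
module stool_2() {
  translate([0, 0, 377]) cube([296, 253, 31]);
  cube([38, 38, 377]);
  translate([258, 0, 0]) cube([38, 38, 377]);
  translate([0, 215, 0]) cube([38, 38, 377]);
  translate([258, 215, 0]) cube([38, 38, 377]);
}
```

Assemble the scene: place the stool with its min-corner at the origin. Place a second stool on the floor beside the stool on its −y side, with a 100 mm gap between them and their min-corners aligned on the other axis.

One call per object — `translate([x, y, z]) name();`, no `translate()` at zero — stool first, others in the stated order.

stool();
translate([0, -353, 0]) stool_2();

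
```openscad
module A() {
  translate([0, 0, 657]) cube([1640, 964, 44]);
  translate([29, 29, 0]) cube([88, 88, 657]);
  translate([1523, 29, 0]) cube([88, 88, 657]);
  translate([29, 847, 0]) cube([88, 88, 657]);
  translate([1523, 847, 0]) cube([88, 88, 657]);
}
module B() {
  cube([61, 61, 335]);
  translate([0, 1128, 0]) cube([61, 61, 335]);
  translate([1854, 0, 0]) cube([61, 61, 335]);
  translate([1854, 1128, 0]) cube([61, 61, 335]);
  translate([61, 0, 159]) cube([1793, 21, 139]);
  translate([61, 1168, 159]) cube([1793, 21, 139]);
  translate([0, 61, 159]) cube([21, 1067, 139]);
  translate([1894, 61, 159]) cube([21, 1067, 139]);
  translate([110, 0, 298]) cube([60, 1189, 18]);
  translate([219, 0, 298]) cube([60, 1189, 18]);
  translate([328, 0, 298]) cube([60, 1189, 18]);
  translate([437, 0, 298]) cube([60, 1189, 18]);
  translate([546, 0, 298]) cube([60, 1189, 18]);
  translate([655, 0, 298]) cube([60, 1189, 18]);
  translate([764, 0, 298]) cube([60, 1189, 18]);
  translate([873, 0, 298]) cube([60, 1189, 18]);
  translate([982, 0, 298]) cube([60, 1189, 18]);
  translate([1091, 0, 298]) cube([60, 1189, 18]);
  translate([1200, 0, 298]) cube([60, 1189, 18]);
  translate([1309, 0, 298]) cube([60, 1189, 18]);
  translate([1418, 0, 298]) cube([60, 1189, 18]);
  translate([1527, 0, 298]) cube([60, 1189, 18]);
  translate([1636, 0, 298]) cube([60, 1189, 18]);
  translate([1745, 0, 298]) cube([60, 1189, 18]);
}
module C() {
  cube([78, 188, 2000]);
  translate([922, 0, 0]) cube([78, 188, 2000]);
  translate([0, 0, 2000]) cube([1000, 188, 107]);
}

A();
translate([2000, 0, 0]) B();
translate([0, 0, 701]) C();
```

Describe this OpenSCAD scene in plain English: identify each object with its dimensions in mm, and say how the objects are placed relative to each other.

A is a table with a 1640×964 mm rectangular top, 44 mm thick, top surface at z = 701 mm, supported by four 88×88 mm square legs, each inset 29 mm from the nearest pair of top edges, running from the floor.

B is a bed frame 1915 mm long (x) by 1189 mm wide (y). Four 61×61 mm corner posts, 335 mm tall, at the corners of the footprint. Four rails of 21 mm thickness and 139 mm height run between adjacent posts with their undersides at z = 159 mm, their outer faces flush with the outside of the frame (the two x-running rails run between the posts' inner faces; the two y-running rails run between the posts' inner faces). 16 slats, each 60 mm wide (x) and 18 mm thick, lie across the top of the two x-running rails, running the full 1189 mm width of the frame in y; the slats are evenly spaced along x between the inner faces of the end posts with equal gaps (rounded down to the nearest mm) at the −x end and between each pair — any rounding remainder accumulates at the +x end.

C is a door frame. The clear opening is 844 mm wide and 2000 mm high. Two 78 mm wide jambs, 188 mm deep, stand either side of the opening from the floor to the top of the opening. A 107 mm thick head sits across the top of both jambs, spanning the full outside width of the frame.

The bed frame is on the floor beside the table on its +x side. The door frame is on top of the table.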